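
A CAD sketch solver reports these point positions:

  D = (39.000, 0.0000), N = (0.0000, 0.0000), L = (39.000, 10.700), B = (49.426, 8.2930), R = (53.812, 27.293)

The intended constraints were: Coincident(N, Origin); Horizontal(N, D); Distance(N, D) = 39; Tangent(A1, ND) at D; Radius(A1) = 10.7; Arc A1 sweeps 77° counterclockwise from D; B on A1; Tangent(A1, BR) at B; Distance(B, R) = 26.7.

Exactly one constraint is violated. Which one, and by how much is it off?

Distance(B, R) = 26.7 — off by 7.20.

N = (0.00, 0.00) ✓; N.y = 0.00, D.y = 0.00 ✓; |ND| = 39.00 ✓; ∠(LD, DN) = 90.00° ✓; |LD| = 10.70 ✓; bearing(L→B) − bearing(L→D) = 77.00° ✓; |LB| = 10.70 ✓; ∠(LB, BR) = 90.00° ✓; |BR| = 19.50 ✗.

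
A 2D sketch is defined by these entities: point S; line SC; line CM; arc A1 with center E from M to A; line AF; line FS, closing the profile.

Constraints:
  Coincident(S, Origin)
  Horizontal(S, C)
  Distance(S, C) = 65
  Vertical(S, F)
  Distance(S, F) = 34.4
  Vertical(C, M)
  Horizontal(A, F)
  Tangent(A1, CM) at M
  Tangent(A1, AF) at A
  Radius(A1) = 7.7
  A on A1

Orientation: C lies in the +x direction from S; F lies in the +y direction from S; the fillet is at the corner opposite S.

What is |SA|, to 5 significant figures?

66.833

S is at the origin; S and C share the same y with |SC| = 65.0 and C on the +x side, so C = (65.000, 0.0000). S and F share the same x with |SF| = 34.4 and F on the +y side, so F = (0.0000, 34.400). The virtual corner opposite S is at (65.000, 34.400). The tangent condition forces EM to be normal to CM and since A1 is tangent to AF there, EA ⟂ AF, with radius 7.7, so the center E sits 7.7 in from both sides at E = (57.300, 26.700). That places the tangent points at M = (65.000, 26.700) on CM and A = (57.300, 34.400) on AF. Then |SA| = |A − S| = 66.833.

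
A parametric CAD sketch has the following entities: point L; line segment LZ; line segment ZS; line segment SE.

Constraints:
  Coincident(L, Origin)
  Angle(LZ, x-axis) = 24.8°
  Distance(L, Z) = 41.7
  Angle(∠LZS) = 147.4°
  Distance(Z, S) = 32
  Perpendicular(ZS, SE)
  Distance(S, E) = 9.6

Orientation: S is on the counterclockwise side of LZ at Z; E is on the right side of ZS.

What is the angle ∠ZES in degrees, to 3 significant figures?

73.3°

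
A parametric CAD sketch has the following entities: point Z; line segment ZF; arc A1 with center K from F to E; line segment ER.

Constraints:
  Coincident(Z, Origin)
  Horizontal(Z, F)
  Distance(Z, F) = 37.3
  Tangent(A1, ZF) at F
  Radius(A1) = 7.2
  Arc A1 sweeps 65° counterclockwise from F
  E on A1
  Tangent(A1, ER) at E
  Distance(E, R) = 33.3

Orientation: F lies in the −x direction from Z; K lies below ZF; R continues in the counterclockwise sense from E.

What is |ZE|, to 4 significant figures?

44.02

Tangency of A1 to ZF means the radius KF is perpendicular to ZF, so K = F + (0, -7.2) = (-37.30, -7.200). On A1, F sits at bearing 90° from K; a 65° counterclockwise sweep puts E at bearing 155°, so E = K + 7.2·(cos 155°, sin 155°) = (-43.83, -4.157). Then |ZE| = |E − Z| = 44.02.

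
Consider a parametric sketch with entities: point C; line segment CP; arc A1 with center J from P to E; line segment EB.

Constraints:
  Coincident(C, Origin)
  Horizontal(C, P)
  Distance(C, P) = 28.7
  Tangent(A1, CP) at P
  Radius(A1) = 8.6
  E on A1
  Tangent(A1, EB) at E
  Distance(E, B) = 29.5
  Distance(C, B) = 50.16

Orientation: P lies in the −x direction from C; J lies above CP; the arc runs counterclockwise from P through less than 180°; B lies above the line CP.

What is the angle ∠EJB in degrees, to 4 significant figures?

73.75°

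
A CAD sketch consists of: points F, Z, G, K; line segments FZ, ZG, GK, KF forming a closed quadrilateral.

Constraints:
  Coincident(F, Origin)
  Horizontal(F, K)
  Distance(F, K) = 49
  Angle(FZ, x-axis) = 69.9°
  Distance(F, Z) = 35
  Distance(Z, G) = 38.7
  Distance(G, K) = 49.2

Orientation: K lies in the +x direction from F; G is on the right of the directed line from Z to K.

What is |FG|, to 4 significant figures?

3.901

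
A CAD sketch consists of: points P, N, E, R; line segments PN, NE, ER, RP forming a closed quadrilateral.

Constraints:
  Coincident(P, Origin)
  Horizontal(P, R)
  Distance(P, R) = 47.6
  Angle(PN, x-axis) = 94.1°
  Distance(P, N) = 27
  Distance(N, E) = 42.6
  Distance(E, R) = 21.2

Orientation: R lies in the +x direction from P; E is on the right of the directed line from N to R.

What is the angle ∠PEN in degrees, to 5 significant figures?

38.043°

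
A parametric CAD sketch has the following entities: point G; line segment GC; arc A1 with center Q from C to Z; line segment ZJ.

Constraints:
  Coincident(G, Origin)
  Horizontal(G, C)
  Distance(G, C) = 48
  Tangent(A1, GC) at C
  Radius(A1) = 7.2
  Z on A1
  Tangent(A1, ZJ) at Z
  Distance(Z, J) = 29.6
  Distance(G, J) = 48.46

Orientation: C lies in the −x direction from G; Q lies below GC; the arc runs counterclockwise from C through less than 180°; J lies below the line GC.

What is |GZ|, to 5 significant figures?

54.769

Checks: |QZ| = 7.200 ✓; ∠(QZ, ZJ) = 90.00° ✓; |ZJ| = 29.60 ✓; |GJ| = 48.46 ✓.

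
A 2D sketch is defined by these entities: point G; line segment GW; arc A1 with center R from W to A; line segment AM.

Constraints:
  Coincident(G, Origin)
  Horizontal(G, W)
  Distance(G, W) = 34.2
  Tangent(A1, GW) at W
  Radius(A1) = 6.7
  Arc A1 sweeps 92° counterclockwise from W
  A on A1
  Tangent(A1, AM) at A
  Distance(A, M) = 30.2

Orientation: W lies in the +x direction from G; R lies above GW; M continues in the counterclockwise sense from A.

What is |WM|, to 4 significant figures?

37.54

On A1, W sits at bearing -90° from R; a 92° counterclockwise sweep puts A at bearing 2°, so A = R + 6.7·(cos 2°, sin 2°) = (40.90, 6.934). A1 meets AM tangentially, so RA is at right angles to AM, so AM runs along (−sin 2°, cos 2°); with |AM| = 30.2, M = (39.84, 37.12). Then |WM| = |M − W| = 37.54.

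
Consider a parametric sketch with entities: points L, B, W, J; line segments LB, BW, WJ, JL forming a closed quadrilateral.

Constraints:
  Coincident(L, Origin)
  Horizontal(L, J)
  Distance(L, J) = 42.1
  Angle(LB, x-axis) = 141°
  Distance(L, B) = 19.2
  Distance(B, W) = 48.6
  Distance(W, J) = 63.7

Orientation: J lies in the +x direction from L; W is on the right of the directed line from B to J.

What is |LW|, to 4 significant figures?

37.71

Checks: |BW| = 48.60 ✓; |WJ| = 63.70 ✓.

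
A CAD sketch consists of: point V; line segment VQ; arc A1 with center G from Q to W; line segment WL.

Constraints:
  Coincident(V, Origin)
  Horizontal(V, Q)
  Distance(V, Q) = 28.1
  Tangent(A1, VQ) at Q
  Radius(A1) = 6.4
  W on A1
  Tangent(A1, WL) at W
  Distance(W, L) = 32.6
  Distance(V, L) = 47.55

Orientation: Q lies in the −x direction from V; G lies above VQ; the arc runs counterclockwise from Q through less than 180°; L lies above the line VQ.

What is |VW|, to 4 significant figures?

22.96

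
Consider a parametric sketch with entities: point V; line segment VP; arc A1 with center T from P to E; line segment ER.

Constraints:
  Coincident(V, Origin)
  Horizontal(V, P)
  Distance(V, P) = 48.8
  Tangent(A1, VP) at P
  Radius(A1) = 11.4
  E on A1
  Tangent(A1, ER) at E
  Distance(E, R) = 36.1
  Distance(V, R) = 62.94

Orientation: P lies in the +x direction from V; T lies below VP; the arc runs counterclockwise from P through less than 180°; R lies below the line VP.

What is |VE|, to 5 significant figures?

39.412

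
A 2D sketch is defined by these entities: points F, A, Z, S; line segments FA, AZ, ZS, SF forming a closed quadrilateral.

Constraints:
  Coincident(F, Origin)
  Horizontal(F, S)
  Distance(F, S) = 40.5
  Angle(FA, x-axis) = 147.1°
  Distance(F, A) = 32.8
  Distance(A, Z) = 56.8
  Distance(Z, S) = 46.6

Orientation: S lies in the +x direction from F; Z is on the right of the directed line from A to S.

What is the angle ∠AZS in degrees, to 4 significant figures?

85.11°

F is at the origin; FS is horizontal with |FS| = 40.5 and S in +x, so S = (40.5, 0). FA runs at 147.1° with |FA| = 32.8, so A = (-27.54, 17.82). Z is determined by |AZ| = 56.8 and |ZS| = 46.6 together: it lies at the intersection of circle(A, 56.8) and circle(S, 46.6). With |AS| = 70.33, the foot of the radical line on AS is 42.66 from A and the perpendicular offset is √(56.8² − 42.66²) = 37.50. Taking the right-of-AS solution: Z = (4.235, -29.26).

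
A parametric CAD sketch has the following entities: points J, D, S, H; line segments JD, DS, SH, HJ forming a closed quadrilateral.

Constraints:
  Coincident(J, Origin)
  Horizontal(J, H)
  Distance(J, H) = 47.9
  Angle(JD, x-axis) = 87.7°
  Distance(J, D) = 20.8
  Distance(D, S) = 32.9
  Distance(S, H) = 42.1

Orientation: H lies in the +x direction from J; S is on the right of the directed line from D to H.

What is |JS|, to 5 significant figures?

13.633

J is at the origin; JH is horizontal with |JH| = 47.9 and H in +x, so H = (47.9, 0). JD runs at 87.7° with |JD| = 20.8, so D = (0.83474, 20.783). S is determined by |DS| = 32.9 and |SH| = 42.1 together: it lies at the intersection of circle(D, 32.9) and circle(H, 42.1). With |DH| = 51.450, the foot of the radical line on DH is 19.019 from D and the perpendicular offset is √(32.9² − 19.019²) = 26.845. Taking the right-of-DH solution: S = (7.3890, -11.457).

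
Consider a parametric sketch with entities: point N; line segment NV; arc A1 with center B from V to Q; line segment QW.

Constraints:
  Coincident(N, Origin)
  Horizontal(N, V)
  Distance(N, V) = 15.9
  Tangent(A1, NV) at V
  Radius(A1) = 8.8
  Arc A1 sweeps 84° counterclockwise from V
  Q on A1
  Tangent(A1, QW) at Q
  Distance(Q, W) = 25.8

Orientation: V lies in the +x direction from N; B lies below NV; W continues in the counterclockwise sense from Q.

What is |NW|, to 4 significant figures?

33.83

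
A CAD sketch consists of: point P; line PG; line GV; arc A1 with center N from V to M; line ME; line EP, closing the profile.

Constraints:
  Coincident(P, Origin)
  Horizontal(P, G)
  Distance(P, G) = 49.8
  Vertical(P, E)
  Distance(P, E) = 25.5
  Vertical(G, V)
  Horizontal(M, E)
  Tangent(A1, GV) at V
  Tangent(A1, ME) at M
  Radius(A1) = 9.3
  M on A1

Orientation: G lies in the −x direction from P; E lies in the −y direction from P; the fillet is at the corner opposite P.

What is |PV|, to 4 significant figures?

52.37

The virtual corner opposite P is at (-49.80, -25.50). Tangency of A1 to GV means the radius NV is perpendicular to GV and since A1 is tangent to ME there, NM ⟂ ME, with radius 9.3, so the center N sits 9.3 in from both sides at N = (-40.50, -16.20). That places the tangent points at V = (-49.80, -16.20) on GV and M = (-40.50, -25.50) on ME. Then |PV| = |V − P| = 52.37.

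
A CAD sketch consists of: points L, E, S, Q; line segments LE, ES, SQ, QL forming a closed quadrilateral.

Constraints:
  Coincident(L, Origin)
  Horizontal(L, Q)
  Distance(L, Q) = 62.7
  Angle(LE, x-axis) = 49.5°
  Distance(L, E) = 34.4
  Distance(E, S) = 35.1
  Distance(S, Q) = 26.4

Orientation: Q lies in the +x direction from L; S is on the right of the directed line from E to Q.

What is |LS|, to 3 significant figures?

37.4

Checks: |ES| = 35.10 ✓; |SQ| = 26.40 ✓.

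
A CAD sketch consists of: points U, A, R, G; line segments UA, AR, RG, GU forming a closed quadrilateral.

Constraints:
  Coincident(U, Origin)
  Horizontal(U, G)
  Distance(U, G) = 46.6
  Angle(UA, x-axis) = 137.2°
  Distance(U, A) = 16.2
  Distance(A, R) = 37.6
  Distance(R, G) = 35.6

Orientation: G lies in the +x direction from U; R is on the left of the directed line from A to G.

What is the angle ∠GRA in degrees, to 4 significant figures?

108.8°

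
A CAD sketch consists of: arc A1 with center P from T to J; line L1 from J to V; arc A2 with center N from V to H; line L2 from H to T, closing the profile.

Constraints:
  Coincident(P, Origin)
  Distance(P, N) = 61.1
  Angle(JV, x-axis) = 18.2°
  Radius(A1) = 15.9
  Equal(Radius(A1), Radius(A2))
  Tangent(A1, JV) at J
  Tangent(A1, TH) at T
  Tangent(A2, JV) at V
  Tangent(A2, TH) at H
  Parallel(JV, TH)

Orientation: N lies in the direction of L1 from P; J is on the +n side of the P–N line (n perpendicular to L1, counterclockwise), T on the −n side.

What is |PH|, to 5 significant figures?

63.135

Tangency of A1 to both parallel lines with radius 15.9 puts J and T at P ± 15.9·n: J = (-4.9661, 15.105), T = (4.9661, -15.105). Equal radii place V and H the same way about N: V = N + 15.9·n = (53.077, 34.188), H = N − 15.9·n = (63.009, 3.9791). Then |PH| = |H − P| = 63.135.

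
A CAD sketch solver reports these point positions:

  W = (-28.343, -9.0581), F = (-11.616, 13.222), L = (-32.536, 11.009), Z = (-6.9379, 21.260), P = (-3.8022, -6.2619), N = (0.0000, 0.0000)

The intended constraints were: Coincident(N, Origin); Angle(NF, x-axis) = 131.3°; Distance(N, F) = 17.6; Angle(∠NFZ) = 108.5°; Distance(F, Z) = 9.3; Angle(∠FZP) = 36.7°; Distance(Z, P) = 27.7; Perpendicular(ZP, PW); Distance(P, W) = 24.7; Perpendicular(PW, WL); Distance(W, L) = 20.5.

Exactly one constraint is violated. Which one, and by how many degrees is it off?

Perpendicular(PW, WL) — off by 5.30°.

N = (0.00, 0.00) ✓; NF at 131.3° ✓; |NF| = 17.60 ✓; ∠NFZ = 108.5° ✓; |FZ| = 9.300 ✓; ∠FZP = 36.70° ✓; |ZP| = 27.70 ✓; ∠(ZP, PW) = 90.00° ✓; |PW| = 24.70 ✓; ∠(PW, WL) = 84.70° ✗; |WL| = 20.50 ✓.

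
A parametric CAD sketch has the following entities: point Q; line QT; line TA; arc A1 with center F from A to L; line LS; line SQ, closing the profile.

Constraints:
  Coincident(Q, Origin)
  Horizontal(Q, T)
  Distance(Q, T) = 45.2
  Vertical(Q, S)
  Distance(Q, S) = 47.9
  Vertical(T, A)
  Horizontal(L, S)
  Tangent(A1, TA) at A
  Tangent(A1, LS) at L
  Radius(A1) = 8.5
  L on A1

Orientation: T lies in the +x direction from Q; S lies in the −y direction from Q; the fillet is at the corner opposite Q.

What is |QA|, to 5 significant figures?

59.962

Q is at the origin; QT is horizontal with |QT| = 45.2 and T on the +x side, so T = (45.200, 0.0000). QS is vertical with |QS| = 47.9 and S on the −y side, so S = (0.0000, -47.900). The virtual corner opposite Q is at (45.200, -47.900). A1 meets TA tangentially, so FA is at right angles to TA and A1 meets LS tangentially, so FL is at right angles to LS, with radius 8.5, so the center F sits 8.5 in from both sides at F = (36.700, -39.400). That places the tangent points at A = (45.200, -39.400) on TA and L = (36.700, -47.900) on LS. Then |QA| = |A − Q| = 59.962.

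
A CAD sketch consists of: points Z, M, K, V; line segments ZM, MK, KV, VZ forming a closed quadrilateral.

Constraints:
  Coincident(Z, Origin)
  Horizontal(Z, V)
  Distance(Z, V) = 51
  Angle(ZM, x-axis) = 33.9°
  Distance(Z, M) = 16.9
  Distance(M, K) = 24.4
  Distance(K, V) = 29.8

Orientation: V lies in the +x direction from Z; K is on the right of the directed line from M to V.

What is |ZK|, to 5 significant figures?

27.281

Checks: |MK| = 24.40 ✓; |KV| = 29.80 ✓.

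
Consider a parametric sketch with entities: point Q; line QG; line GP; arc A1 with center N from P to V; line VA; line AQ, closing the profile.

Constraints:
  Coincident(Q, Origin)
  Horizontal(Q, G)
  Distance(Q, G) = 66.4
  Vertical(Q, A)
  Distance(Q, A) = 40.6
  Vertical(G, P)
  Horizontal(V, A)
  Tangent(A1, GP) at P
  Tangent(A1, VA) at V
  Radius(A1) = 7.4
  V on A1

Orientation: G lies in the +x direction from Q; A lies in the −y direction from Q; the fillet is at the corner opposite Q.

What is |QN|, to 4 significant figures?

67.70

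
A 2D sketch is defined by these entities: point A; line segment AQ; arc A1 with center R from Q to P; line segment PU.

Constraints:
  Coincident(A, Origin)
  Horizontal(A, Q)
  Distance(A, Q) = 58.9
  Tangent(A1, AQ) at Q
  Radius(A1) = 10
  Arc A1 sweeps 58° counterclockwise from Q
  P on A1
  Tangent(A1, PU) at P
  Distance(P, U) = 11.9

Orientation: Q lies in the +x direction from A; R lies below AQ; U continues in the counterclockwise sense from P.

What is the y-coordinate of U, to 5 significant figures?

-14.793

A is at the origin; A and Q share the same y with |AQ| = 58.9 and Q on the +x side, so Q = (58.900, 0.0000). Tangency of A1 to AQ means the radius RQ is perpendicular to AQ, so R = Q + (0, -10) = (58.900, -10.000). On A1, Q sits at bearing 90° from R; a 58° counterclockwise sweep puts P at bearing 148°, so P = R + 10.0·(cos 148°, sin 148°) = (50.420, -4.7008). The tangent condition forces RP to be normal to PU, so PU runs along (−sin 148°, cos 148°); with |PU| = 11.9, U = (44.113, -14.793). So U.y = -14.793.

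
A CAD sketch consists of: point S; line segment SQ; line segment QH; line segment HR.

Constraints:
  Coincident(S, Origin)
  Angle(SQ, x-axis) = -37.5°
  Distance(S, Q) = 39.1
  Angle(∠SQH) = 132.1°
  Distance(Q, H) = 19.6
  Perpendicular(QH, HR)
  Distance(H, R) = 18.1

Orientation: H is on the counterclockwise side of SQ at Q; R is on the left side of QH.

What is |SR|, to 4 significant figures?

47.10

S is at the origin; SQ runs at -37.5° with length 39.1, so Q = 39.1·(cos -37.5°, sin -37.5°) = (31.02, -23.80). ∠SQH = 132.1°, so QH runs at -37.5° + (180° − 132.1°) = 10.40° from the x-axis; with |QH| = 19.6, H = Q + 19.6·(cos 10.40°, sin 10.40°) = (50.30, -20.26). QH is perpendicular to HR; with |HR| = 18.1 on the left of QH, R = H + 18.1·(-0.1805, 0.9836) = (47.03, -2.462). Then |SR| = |R − S| = 47.10.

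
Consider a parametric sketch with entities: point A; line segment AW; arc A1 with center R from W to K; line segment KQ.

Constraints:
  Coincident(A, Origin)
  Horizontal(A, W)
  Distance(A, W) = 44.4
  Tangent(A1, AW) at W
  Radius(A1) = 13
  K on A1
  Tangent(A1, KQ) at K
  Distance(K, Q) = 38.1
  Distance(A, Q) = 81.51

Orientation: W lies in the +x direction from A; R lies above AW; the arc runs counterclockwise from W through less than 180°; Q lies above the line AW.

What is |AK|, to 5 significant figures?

57.714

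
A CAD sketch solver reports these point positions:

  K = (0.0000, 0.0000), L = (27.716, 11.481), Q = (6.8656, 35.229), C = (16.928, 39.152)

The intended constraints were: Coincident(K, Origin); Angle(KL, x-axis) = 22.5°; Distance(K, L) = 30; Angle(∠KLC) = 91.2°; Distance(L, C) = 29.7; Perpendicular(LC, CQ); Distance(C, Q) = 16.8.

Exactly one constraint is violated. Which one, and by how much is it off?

Distance(C, Q) = 16.8 — off by 6.00.

K = (0.00, 0.00) ✓; KL at 22.50° ✓; |KL| = 30.00 ✓; ∠KLC = 91.20° ✓; |LC| = 29.70 ✓; ∠(LC, CQ) = 90.00° ✓; |CQ| = 10.80 ✗.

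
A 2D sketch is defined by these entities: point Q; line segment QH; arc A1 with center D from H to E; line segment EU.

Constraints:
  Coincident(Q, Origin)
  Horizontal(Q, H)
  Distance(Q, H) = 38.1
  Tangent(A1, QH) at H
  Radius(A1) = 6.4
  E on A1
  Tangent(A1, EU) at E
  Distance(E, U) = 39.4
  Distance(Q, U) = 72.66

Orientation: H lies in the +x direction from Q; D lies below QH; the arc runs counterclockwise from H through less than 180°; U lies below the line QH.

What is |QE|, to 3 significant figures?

35.3

Q is at the origin; Q and H share the same y with |QH| = 38.1 and H on the +x side, so H = (38.1, 0.00). Tangency of A1 to QH means the radius DH is perpendicular to QH, so D = H + (0, -6.4) = (38.1, -6.40). Since DE ⟂ EU (tangency), |DU| = √(6.4² + 39.4²) = 39.9 regardless of where E sits on A1. So U lies on both circle(Q, 72.66) and circle(D, 39.9); the below-QH intersection is U = (61.4, -38.8). E is the foot of the tangent from U: E = (33.6, -10.9).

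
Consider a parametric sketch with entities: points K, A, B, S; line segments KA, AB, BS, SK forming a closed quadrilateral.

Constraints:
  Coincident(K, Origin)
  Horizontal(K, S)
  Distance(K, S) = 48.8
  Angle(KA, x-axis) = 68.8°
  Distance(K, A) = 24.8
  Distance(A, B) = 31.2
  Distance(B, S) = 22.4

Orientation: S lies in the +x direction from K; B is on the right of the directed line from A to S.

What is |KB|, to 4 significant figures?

26.69

K is at the origin; K and S share the same y with |KS| = 48.8 and S in +x, so S = (48.8, 0). KA runs at 68.8° with |KA| = 24.8, so A = (8.968, 23.12). B is determined by |AB| = 31.2 and |BS| = 22.4 together: it lies at the intersection of circle(A, 31.2) and circle(S, 22.4). With |AS| = 46.06, the foot of the radical line on AS is 28.15 from A and the perpendicular offset is √(31.2² − 28.15²) = 13.46. Taking the right-of-AS solution: B = (26.56, -2.648).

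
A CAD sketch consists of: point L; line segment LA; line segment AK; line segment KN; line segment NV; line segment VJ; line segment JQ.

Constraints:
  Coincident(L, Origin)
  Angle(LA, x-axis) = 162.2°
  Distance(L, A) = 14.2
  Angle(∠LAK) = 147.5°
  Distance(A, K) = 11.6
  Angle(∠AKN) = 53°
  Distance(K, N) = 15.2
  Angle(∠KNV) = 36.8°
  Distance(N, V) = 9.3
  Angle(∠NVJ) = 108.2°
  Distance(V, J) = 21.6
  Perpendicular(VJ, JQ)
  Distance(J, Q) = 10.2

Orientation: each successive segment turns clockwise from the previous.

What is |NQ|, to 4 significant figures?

24.54

L is at the origin; LA runs at 162.2° with length 14.2, so A = (-13.52, 4.341). ∠LAK = 147.5° gives AK at 129.7° from the x-axis; with |AK| = 11.6, K = (-20.93, 13.27). ∠AKN = 53.0° gives KN at 2.700° from the x-axis; with |KN| = 15.2, N = (-5.747, 13.98). ∠KNV = 36.8° gives NV at -140.5° from the x-axis; with |NV| = 9.3, V = (-12.92, 8.066). ∠NVJ = 108.2° gives VJ at 147.7° from the x-axis; with |VJ| = 21.6, J = (-31.18, 19.61). VJ is perpendicular to JQ, so JQ runs at 57.70°; with |JQ| = 10.2, Q = (-25.73, 28.23). Then |NQ| = |Q − N| = 24.54.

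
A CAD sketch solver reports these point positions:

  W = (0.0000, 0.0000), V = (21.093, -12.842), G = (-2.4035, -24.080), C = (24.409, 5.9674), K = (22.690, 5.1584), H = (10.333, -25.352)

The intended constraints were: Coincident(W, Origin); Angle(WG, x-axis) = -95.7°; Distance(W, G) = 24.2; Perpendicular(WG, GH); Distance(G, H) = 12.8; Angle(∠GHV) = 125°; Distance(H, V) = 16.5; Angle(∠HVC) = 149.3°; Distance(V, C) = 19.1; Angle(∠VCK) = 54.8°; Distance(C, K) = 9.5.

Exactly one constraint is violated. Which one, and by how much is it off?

Distance(C, K) = 9.5 — off by 7.60.

W = (0.00, 0.00) ✓; WG at -95.70° ✓; |WG| = 24.20 ✓; ∠(WG, GH) = 90.00° ✓; |GH| = 12.80 ✓; ∠GHV = 125.0° ✓; |HV| = 16.50 ✓; ∠HVC = 149.3° ✓; |VC| = 19.10 ✓; ∠VCK = 54.80° ✓; |CK| = 1.900 ✗.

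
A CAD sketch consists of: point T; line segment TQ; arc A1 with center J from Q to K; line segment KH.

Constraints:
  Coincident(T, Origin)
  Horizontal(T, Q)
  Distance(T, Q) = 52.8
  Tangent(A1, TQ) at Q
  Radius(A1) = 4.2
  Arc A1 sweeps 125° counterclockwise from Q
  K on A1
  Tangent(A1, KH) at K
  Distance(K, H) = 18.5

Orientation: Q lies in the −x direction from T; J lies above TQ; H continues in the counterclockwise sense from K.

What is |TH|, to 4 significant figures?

63.80

T is at the origin; T and Q share the same y with |TQ| = 52.8 and Q on the −x side, so Q = (-52.80, 0.000). A1 meets TQ tangentially, so JQ is at right angles to TQ, so J = Q + (0, 4.2) = (-52.80, 4.200). On A1, Q sits at bearing -90° from J; a 125° counterclockwise sweep puts K at bearing 35°, so K = J + 4.2·(cos 35°, sin 35°) = (-49.36, 6.609). A1 meets KH tangentially, so JK is at right angles to KH, so KH runs along (−sin 35°, cos 35°); with |KH| = 18.5, H = (-59.97, 21.76). Then |TH| = |H − T| = 63.80.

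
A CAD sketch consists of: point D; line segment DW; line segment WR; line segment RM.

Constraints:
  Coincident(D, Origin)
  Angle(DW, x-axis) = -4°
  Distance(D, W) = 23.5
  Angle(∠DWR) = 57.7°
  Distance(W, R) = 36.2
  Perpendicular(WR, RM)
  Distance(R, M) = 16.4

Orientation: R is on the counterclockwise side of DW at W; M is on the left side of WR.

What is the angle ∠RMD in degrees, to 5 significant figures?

98.335°

∠DWR = 57.7°, so WR runs at -4.0° + (180° − 57.7°) = 118.30° from the x-axis; with |WR| = 36.2, R = W + 36.2·(cos 118.30°, sin 118.30°) = (6.2808, 30.234). WR ⟂ RM; with |RM| = 16.4 on the left of WR, M = R + 16.4·(-0.88048, -0.47409) = (-8.1591, 22.459). Then cos ∠RMD = MR·MD / (|MR||MD|), giving 98.335°.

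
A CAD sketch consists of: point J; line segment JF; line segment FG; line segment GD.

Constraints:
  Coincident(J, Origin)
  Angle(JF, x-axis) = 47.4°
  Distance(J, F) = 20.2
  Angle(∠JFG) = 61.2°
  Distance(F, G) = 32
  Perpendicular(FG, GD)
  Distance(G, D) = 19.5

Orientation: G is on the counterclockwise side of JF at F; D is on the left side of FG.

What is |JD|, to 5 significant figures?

22.341

J is at the origin; JF runs at 47.4° with length 20.2, so F = 20.2·(cos 47.4°, sin 47.4°) = (13.673, 14.869). ∠JFG = 61.2°, so FG runs at 47.4° + (180° − 61.2°) = 166.20° from the x-axis; with |FG| = 32.0, G = F + 32.0·(cos 166.20°, sin 166.20°) = (-17.403, 22.502). The perpendicularity gives GD at right angles to FG; with |GD| = 19.5 on the left of FG, D = G + 19.5·(-0.23853, -0.97113) = (-22.055, 3.5651). Then |JD| = |D − J| = 22.341.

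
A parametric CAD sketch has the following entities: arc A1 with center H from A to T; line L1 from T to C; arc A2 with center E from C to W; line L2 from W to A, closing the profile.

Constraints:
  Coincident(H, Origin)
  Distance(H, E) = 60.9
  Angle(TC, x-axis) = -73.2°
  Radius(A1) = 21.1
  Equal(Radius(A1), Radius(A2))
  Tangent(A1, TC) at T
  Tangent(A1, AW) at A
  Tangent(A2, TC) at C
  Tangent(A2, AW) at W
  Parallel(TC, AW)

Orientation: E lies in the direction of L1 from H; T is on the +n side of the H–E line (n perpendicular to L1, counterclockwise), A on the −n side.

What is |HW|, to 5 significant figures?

64.452

The slot axis is L1's direction at -73.2°, so u = (cos -73.2°, sin -73.2°) = (0.28903, -0.95732) and n = (−sin -73.2°, cos -73.2°) = (0.95732, 0.28903). H is at the origin and E lies 60.9 along u from H, so E = 60.9·u = (17.602, -58.301). Tangency of A1 to both parallel lines with radius 21.1 puts T and A at H ± 21.1·n: T = (20.199, 6.0986), A = (-20.199, -6.0986). Equal radii place C and W the same way about E: C = E + 21.1·n = (37.801, -52.202), W = E − 21.1·n = (-2.5974, -64.399). Then |HW| = |W − H| = 64.452.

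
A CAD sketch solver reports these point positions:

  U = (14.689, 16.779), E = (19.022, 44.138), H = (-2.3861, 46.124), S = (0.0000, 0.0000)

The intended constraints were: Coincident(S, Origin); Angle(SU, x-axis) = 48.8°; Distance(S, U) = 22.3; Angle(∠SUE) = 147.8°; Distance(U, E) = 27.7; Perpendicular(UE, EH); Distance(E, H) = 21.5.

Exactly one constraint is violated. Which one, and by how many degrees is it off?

Perpendicular(UE, EH) — off by 3.70°.

S = (0.00, 0.00) ✓; SU at 48.80° ✓; |SU| = 22.30 ✓; ∠SUE = 147.8° ✓; |UE| = 27.70 ✓; ∠(UE, EH) = 93.70° ✗; |EH| = 21.50 ✓.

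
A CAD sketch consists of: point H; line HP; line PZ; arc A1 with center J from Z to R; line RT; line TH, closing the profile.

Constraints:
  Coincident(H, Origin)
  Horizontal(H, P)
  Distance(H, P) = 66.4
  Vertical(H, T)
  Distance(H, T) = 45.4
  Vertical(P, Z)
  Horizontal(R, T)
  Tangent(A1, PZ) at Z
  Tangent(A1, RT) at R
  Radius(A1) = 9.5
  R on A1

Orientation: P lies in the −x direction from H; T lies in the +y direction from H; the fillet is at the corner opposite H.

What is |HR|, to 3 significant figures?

72.8

H is at the origin; H and P share the same y with |HP| = 66.4 and P on the −x side, so P = (-66.4, 0.00). HT is vertical with |HT| = 45.4 and T on the +y side, so T = (0.00, 45.4). The virtual corner opposite H is at (-66.4, 45.4). Tangency of A1 to PZ means the radius JZ is perpendicular to PZ and tangency of A1 to RT means the radius JR is perpendicular to RT, with radius 9.5, so the center J sits 9.5 in from both sides at J = (-56.9, 35.9). That places the tangent points at Z = (-66.4, 35.9) on PZ and R = (-56.9, 45.4) on RT. Then |HR| = |R − H| = 72.8.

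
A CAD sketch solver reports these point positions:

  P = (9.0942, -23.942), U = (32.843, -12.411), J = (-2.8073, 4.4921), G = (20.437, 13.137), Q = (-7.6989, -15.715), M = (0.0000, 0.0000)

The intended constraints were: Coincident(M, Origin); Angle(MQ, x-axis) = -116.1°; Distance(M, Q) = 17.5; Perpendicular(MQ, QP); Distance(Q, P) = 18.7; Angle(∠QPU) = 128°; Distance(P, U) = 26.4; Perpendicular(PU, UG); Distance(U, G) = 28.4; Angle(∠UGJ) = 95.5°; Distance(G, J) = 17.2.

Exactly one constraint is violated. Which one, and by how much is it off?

Distance(G, J) = 17.2 — off by 7.60.

M = (0.00, 0.00) ✓; MQ at -116.1° ✓; |MQ| = 17.50 ✓; ∠(MQ, QP) = 90.00° ✓; |QP| = 18.70 ✓; ∠QPU = 128.0° ✓; |PU| = 26.40 ✓; ∠(PU, UG) = 90.00° ✓; |UG| = 28.40 ✓; ∠UGJ = 95.50° ✓; |GJ| = 24.80 ✗.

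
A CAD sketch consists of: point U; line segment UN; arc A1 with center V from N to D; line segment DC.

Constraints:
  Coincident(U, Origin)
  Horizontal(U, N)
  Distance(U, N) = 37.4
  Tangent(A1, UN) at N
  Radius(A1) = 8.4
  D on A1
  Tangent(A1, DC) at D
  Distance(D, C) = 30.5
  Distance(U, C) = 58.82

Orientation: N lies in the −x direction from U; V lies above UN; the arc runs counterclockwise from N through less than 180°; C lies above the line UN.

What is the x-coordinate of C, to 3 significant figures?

-43.7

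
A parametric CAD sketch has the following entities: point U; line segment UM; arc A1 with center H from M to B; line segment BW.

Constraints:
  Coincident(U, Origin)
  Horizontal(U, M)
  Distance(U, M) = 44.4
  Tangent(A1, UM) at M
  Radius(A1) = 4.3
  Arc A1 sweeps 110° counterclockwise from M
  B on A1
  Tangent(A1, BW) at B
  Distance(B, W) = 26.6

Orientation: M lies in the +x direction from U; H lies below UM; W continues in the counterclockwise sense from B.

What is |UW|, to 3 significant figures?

58.2

U is at the origin; U and M share the same y with |UM| = 44.4 and M on the +x side, so M = (44.4, 0.00). A1 meets UM tangentially, so HM is at right angles to UM, so H = M + (0, -4.3) = (44.4, -4.30). On A1, M sits at bearing 90° from H; a 110° counterclockwise sweep puts B at bearing 200°, so B = H + 4.3·(cos 200°, sin 200°) = (40.4, -5.77). The tangent condition forces HB to be normal to BW, so BW runs along (−sin 200°, cos 200°); with |BW| = 26.6, W = (49.5, -30.8). Then |UW| = |W − U| = 58.2.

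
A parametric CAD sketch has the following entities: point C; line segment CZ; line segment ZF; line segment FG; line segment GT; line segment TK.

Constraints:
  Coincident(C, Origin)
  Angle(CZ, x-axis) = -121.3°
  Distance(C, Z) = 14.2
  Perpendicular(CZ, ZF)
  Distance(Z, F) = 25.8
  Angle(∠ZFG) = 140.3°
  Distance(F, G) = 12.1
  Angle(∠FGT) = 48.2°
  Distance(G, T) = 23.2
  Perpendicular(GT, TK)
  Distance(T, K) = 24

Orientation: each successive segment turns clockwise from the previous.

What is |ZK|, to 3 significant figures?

15.2

C is at the origin; CZ runs at -121.3° with length 14.2, so Z = (-7.38, -12.1). The perpendicularity gives ZF at right angles to CZ, so ZF runs at 149°; with |ZF| = 25.8, F = (-29.4, 1.27). ∠ZFG = 140.3° gives FG at 109° from the x-axis; with |FG| = 12.1, G = (-33.4, 12.7). ∠FGT = 48.2° gives GT at -22.8° from the x-axis; with |GT| = 23.2, T = (-12.0, 3.72). GT ⟂ TK, so TK runs at -113°; with |TK| = 24.0, K = (-21.3, -18.4). Then |ZK| = |K − Z| = 15.2.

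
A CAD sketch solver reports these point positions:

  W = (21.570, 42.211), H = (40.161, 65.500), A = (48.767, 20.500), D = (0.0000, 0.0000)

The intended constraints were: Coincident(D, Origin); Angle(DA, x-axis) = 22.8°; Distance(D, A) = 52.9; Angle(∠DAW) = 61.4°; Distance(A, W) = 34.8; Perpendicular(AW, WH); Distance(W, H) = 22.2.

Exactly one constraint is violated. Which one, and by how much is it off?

Distance(W, H) = 22.2 — off by 7.60.

D = (0.00, 0.00) ✓; DA at 22.80° ✓; |DA| = 52.90 ✓; ∠DAW = 61.40° ✓; |AW| = 34.80 ✓; ∠(AW, WH) = 90.00° ✓; |WH| = 29.80 ✗.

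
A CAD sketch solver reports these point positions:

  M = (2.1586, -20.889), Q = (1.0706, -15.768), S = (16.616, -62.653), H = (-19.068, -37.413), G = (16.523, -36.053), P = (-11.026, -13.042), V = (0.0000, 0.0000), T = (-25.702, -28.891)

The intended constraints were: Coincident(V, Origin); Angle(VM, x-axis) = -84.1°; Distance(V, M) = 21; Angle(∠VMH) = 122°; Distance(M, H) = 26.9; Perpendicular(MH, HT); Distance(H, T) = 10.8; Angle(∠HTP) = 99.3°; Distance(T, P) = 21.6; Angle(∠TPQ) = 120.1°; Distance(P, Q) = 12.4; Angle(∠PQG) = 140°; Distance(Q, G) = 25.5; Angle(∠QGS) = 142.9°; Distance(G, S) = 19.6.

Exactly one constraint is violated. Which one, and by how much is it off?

Distance(G, S) = 19.6 — off by 7.00.

V = (0.00, 0.00) ✓; VM at -84.10° ✓; |VM| = 21.00 ✓; ∠VMH = 122.0° ✓; |MH| = 26.90 ✓; ∠(MH, HT) = 90.00° ✓; |HT| = 10.80 ✓; ∠HTP = 99.30° ✓; |TP| = 21.60 ✓; ∠TPQ = 120.1° ✓; |PQ| = 12.40 ✓; ∠PQG = 140.0° ✓; |QG| = 25.50 ✓; ∠QGS = 142.9° ✓; |GS| = 26.60 ✗.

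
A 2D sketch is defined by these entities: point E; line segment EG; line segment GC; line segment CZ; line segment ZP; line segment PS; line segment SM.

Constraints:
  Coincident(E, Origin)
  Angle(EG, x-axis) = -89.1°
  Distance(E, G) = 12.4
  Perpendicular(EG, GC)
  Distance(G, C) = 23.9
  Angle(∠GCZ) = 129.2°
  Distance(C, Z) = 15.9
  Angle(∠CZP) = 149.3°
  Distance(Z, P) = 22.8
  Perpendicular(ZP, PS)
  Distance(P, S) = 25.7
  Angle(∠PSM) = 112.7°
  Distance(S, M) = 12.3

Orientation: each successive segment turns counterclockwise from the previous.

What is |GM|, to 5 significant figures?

28.687

ZP ⟂ PS, so PS runs at 172.40°; with |PS| = 25.7, S = (11.488, 26.454). ∠PSM = 112.7° gives SM at -120.30° from the x-axis; with |SM| = 12.3, M = (5.2818, 15.834). Then |GM| = |M − G| = 28.687.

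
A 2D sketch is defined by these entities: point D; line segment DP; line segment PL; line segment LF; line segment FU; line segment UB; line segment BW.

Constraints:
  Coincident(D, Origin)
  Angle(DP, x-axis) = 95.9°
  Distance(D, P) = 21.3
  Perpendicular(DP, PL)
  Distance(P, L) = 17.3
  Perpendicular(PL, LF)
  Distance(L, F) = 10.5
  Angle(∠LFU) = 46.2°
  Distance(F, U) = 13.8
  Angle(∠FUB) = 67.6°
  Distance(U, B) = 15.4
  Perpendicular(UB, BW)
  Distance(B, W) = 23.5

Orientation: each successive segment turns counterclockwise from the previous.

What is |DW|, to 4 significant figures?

31.33

D is at the origin; DP runs at 95.9° with length 21.3, so P = (-2.189, 21.19). DP is perpendicular to PL, so PL runs at -174.1°; with |PL| = 17.3, L = (-19.40, 19.41). The perpendicularity gives LF at right angles to PL, so LF runs at -84.10°; with |LF| = 10.5, F = (-18.32, 8.964). ∠LFU = 46.2° gives FU at 49.70° from the x-axis; with |FU| = 13.8, U = (-9.393, 19.49). ∠FUB = 67.6° gives UB at 162.1° from the x-axis; with |UB| = 15.4, B = (-24.05, 24.22). UB ⟂ BW, so BW runs at -107.9°; with |BW| = 23.5, W = (-31.27, 1.860). Then |DW| = |W − D| = 31.33.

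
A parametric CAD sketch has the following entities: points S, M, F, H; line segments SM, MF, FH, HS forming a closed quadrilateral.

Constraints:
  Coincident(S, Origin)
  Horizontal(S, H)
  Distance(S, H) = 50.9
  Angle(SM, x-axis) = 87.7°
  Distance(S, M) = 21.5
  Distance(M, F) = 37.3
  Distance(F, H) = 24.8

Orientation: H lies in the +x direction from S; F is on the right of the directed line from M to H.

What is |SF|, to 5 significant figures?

27.244

S is at the origin; S and H share the same y with |SH| = 50.9 and H in +x, so H = (50.9, 0). SM runs at 87.7° with |SM| = 21.5, so M = (0.86283, 21.483). F is determined by |MF| = 37.3 and |FH| = 24.8 together: it lies at the intersection of circle(M, 37.3) and circle(H, 24.8). With |MH| = 54.454, the foot of the radical line on MH is 34.355 from M and the perpendicular offset is √(37.3² − 34.355²) = 14.528. Taking the right-of-MH solution: F = (26.700, -5.4200).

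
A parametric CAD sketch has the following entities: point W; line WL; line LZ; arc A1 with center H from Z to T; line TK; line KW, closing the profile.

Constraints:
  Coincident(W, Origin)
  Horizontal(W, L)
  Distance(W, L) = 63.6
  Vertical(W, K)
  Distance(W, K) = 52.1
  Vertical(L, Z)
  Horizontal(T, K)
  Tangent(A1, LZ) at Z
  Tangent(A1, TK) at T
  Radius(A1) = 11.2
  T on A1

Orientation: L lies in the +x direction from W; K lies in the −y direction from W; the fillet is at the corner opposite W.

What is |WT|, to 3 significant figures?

73.9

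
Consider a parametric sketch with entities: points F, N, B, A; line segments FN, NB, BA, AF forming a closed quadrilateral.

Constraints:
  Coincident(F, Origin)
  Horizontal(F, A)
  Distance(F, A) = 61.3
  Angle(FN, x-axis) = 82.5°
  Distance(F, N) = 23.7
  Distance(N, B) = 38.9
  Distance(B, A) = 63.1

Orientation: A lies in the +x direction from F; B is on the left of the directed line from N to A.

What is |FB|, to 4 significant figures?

60.32

Checks: |NB| = 38.90 ✓; |BA| = 63.10 ✓.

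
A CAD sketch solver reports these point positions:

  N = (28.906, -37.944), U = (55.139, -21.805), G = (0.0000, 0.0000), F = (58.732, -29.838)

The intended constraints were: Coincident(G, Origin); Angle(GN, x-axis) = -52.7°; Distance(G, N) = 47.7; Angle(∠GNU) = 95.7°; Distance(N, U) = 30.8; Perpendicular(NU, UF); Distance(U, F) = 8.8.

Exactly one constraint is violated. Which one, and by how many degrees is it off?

Perpendicular(NU, UF) — off by 7.50°.

G = (0.00, 0.00) ✓; GN at -52.70° ✓; |GN| = 47.70 ✓; ∠GNU = 95.70° ✓; |NU| = 30.80 ✓; ∠(NU, UF) = 97.50° ✗; |UF| = 8.800 ✓.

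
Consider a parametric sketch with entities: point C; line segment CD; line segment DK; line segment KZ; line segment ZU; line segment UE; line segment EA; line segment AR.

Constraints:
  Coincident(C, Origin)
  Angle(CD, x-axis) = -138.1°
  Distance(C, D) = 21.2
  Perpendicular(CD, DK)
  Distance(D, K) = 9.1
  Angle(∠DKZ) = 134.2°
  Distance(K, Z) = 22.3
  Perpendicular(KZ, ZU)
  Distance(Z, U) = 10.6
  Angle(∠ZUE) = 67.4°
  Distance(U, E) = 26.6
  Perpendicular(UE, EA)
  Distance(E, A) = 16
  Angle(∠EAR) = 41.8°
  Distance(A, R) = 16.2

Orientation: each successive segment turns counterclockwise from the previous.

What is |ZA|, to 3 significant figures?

23.4

∠ZUE = 67.4° gives UE at -160° from the x-axis; with |UE| = 26.6, E = (-11.9, -20.5). The perpendicularity gives EA at right angles to UE, so EA runs at -69.7°; with |EA| = 16.0, A = (-6.39, -35.5). Then |ZA| = |A − Z| = 23.4.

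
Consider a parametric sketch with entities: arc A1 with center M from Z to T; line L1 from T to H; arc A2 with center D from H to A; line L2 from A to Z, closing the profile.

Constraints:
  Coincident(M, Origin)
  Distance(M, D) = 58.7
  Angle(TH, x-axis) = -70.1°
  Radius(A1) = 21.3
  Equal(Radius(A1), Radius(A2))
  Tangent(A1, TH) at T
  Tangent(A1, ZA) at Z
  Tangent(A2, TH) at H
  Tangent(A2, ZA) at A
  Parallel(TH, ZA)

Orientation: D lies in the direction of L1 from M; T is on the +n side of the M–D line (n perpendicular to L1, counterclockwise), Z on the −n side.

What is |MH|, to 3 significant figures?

62.4

The slot axis is L1's direction at -70.1°, so u = (cos -70.1°, sin -70.1°) = (0.340, -0.940) and n = (−sin -70.1°, cos -70.1°) = (0.940, 0.340). M is at the origin and D lies 58.7 along u from M, so D = 58.7·u = (20.0, -55.2). Tangency of A1 to both parallel lines with radius 21.3 puts T and Z at M ± 21.3·n: T = (20.0, 7.25), Z = (-20.0, -7.25). Equal radii place H and A the same way about D: H = D + 21.3·n = (40.0, -47.9), A = D − 21.3·n = (-0.0479, -62.4). Then |MH| = |H − M| = 62.4.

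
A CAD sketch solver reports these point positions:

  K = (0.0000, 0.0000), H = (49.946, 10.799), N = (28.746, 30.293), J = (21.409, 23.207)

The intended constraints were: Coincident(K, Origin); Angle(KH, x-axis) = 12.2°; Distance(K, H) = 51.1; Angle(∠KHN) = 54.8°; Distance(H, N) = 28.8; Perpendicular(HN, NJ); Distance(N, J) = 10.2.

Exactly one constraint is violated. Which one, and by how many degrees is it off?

Perpendicular(HN, NJ) — off by 3.40°.

K = (0.00, 0.00) ✓; KH at 12.20° ✓; |KH| = 51.10 ✓; ∠KHN = 54.80° ✓; |HN| = 28.80 ✓; ∠(HN, NJ) = 86.60° ✗; |NJ| = 10.20 ✓.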